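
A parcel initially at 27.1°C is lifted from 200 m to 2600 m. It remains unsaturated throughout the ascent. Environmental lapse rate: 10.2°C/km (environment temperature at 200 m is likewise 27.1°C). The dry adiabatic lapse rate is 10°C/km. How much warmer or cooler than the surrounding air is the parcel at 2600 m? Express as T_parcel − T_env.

Parcel:
  200–2600 m, dry: Δz = 2.4 km ⇒ ΔT = -24°C; T = 3.1°C
Environment:
  200–2600 m, environment: Δz = 2.4 km ⇒ ΔT = -24.48°C; T = 2.62°C
T_parcel − T_env = 3.1 − 2.62 = +0.48°C

+0.48°C (parcel warmer than environment)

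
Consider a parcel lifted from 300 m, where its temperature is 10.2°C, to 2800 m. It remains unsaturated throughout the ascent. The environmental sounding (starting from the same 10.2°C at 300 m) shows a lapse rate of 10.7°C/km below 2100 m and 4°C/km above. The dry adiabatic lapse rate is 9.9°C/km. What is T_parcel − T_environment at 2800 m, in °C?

Parcel:
  Dry to 2800 m: -9.9 × 2.5 km = -24.75°C, so T = -14.55°C.
Environment:
  Environment, lower layer to 2100 m: -10.7 × 1.8 km = -19.26°C, so T = -9.06°C.
  Environment, upper layer to 2800 m: -4 × 0.7 km = -2.8°C, so T = -11.86°C.
T_parcel − T_env = -14.55 − (-11.86) = -2.69°C

-2.69°C (parcel cooler than environment)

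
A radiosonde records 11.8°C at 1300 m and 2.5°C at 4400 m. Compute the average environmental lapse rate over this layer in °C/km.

Γ = −ΔT/Δz = (11.8 − 2.5) / (4400 − 1300) m
  = 9.3°C / 3.1 km = 3°C/km

3°C/km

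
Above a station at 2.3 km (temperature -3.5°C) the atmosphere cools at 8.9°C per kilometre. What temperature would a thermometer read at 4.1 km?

-19.52°C

From 2300 m to 4100 m (environmental): cools by 8.9 × 1.8 = 16.02°C, giving -19.52°C.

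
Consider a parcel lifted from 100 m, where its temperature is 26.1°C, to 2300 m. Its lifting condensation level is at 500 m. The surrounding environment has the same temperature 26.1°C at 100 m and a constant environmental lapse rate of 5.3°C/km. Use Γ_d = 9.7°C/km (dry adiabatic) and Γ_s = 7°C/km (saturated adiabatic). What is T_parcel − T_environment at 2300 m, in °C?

Parcel:
  100–500 m, dry: Δz = 0.4 km ⇒ ΔT = -3.88°C; T = 22.22°C
  500–2300 m, saturated: Δz = 1.8 km ⇒ ΔT = -12.6°C; T = 9.62°C
Environment:
  100–2300 m, environment: Δz = 2.2 km ⇒ ΔT = -11.66°C; T = 14.44°C
T_parcel − T_env = 9.62 − 14.44 = -4.82°C

-4.82°C (parcel cooler than environment)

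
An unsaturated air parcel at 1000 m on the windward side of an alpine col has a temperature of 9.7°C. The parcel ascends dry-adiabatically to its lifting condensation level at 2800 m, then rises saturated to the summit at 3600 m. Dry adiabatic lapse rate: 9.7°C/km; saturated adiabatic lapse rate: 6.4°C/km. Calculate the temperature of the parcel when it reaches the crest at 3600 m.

1000–2800 m, dry: Δz = 1.8 km ⇒ ΔT = -17.46°C; T = -7.76°C
2800–3600 m, saturated: Δz = 0.8 km ⇒ ΔT = -5.12°C; T = -12.88°C

-12.88°C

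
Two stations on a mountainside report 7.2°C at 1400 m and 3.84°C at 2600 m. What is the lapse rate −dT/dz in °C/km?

2.8°C/km

Γ = −ΔT/Δz = (7.2 − 3.84) / (2600 − 1400) m
  = 3.36°C / 1.2 km = 2.8°C/km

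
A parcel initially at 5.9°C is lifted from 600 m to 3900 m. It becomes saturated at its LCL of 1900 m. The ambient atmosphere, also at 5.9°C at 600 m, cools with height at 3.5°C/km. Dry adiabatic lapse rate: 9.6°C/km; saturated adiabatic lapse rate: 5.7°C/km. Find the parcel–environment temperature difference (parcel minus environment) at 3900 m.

Parcel:
  From 600 m to 1900 m (dry): cools by 9.6 × 1.3 = 12.48°C, giving -6.58°C.
  From 1900 m to 3900 m (saturated): cools by 5.7 × 2 = 11.4°C, giving -17.98°C.
Environment:
  From 600 m to 3900 m (environment): cools by 3.5 × 3.3 = 11.55°C, giving -5.65°C.
T_parcel − T_env = -17.98 − (-5.65) = -12.33°C

-12.33°C (parcel cooler than environment)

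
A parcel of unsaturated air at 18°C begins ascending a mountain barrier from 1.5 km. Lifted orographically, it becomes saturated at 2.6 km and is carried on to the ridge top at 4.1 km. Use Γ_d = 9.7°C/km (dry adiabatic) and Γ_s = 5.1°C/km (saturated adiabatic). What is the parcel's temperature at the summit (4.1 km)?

From 1500 m to 2600 m (dry): cools by 9.7 × 1.1 = 10.67°C, giving 7.33°C.
From 2600 m to 4100 m (saturated): cools by 5.1 × 1.5 = 7.65°C, giving -0.32°C.

-0.32°C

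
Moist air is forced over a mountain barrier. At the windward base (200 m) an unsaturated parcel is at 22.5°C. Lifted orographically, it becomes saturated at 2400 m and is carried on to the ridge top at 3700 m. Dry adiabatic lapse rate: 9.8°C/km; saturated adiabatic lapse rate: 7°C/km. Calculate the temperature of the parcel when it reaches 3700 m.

-8.16°C

200 → 2400 m (dry, 9.8°C/km): ΔT = -9.8 × 2.2 = -21.56°C → T = 0.94°C
2400 → 3700 m (saturated, 7°C/km): ΔT = -7 × 1.3 = -9.1°C → T = -8.16°C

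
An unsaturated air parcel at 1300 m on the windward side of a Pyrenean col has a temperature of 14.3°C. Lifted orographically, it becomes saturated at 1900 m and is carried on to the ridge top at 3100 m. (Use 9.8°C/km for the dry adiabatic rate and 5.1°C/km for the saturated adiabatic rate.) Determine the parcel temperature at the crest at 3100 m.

From 1300 m to 1900 m (dry): cools by 9.8 × 0.6 = 5.88°C, giving 8.42°C.
From 1900 m to 3100 m (saturated): cools by 5.1 × 1.2 = 6.12°C, giving 2.3°C.

2.3°C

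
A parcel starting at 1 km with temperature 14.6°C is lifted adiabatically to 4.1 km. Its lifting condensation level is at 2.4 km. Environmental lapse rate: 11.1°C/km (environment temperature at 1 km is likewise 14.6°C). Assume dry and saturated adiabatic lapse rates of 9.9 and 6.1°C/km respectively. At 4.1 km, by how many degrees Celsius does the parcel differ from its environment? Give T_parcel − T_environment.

Parcel:
  1000 → 2400 m (dry, 9.9°C/km): ΔT = -9.9 × 1.4 = -13.86°C → T = 0.74°C
  2400 → 4100 m (saturated, 6.1°C/km): ΔT = -6.1 × 1.7 = -10.37°C → T = -9.63°C
Environment:
  1000 → 4100 m (environment, 11.1°C/km): ΔT = -11.1 × 3.1 = -34.41°C → T = -19.81°C
T_parcel − T_env = -9.63 − (-19.81) = +10.18°C

+10.18°C (parcel warmer than environment)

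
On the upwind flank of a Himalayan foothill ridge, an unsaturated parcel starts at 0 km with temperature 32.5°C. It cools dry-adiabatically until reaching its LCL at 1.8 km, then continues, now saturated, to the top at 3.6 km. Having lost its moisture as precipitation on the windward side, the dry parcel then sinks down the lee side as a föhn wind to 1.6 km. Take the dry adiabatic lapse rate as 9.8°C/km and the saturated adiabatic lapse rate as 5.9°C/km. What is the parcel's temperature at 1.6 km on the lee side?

23.84°C

Dry to 1800 m: -9.8 × 1.8 km = -17.64°C, so T = 14.86°C.
Saturated to 3600 m: -5.9 × 1.8 km = -10.62°C, so T = 4.24°C.
Dry descent to 1600 m: +9.8 × 2 km = +19.6°C, so T = 23.84°C.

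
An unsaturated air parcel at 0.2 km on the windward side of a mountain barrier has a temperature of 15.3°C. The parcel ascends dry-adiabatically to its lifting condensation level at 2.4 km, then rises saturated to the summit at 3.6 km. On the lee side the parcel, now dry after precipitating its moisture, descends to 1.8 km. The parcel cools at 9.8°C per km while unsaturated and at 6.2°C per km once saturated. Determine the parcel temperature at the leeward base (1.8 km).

200 → 2400 m (dry, 9.8°C/km): ΔT = -9.8 × 2.2 = -21.56°C → T = -6.26°C
2400 → 3600 m (saturated, 6.2°C/km): ΔT = -6.2 × 1.2 = -7.44°C → T = -13.7°C
3600 → 1800 m (dry descent, 9.8°C/km): ΔT = +9.8 × 1.8 = +17.64°C → T = 3.94°C

3.94°C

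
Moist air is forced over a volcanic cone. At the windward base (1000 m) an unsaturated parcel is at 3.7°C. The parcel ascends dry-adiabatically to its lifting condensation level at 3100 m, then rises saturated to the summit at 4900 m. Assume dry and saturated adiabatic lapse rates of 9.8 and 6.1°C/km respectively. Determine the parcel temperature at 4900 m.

From 1000 m to 3100 m (dry): cools by 9.8 × 2.1 = 20.58°C, giving -16.88°C.
From 3100 m to 4900 m (saturated): cools by 6.1 × 1.8 = 10.98°C, giving -27.86°C.

-27.86°C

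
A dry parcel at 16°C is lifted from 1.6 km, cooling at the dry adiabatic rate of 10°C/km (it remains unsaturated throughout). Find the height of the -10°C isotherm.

4.2 km

Height above start = (16 − (-10)) / 10 = 2.6 km
Altitude = 1600 m + 2600 m = 4200 m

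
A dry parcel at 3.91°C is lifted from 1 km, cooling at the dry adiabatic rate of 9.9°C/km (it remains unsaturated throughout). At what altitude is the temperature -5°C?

1.9 km

Height above start = (3.91 − (-5)) / 9.9 = 0.9 km
Altitude = 1000 m + 900 m = 1900 m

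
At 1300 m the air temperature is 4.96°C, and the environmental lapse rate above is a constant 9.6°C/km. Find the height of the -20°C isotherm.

3900 m

Height above start = (4.96 − (-20)) / 9.6 = 2.6 km
Altitude = 1300 m + 2600 m = 3900 m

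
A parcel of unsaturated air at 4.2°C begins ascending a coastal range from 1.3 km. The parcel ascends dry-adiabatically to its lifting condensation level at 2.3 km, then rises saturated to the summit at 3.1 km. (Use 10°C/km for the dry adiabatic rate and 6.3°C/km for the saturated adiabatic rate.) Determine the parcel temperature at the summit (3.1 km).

1300 → 2300 m (dry, 10°C/km): ΔT = -10 × 1 = -10°C → T = -5.8°C
2300 → 3100 m (saturated, 6.3°C/km): ΔT = -6.3 × 0.8 = -5.04°C → T = -10.84°C

-10.84°C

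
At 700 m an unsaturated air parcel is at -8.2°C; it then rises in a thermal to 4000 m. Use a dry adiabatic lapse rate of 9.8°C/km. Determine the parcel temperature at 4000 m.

From 700 m to 4000 m (dry adiabatic): cools by 9.8 × 3.3 = 32.34°C, giving -40.54°C.

-40.54°C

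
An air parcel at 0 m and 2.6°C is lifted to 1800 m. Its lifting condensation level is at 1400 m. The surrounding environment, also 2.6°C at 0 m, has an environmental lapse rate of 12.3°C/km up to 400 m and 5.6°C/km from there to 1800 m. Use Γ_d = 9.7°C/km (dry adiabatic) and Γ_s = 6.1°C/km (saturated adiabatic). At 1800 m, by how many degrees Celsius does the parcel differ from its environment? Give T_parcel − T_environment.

-3.26°C (parcel cooler than environment)

Parcel:
  Dry to 1400 m: -9.7 × 1.4 km = -13.58°C, so T = -10.98°C.
  Saturated to 1800 m: -6.1 × 0.4 km = -2.44°C, so T = -13.42°C.
Environment:
  Environment, lower layer to 400 m: -12.3 × 0.4 km = -4.92°C, so T = -2.32°C.
  Environment, upper layer to 1800 m: -5.6 × 1.4 km = -7.84°C, so T = -10.16°C.
T_parcel − T_env = -13.42 − (-10.16) = -3.26°C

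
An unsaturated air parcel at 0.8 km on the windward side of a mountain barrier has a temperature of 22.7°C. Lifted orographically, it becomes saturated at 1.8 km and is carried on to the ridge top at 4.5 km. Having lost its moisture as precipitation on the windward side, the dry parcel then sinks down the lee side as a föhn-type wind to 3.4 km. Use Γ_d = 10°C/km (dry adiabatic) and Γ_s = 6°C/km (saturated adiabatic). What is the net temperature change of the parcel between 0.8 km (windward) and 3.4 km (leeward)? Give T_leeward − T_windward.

From 800 m to 1800 m (dry): cools by 10 × 1 = 10°C, giving 12.7°C.
From 1800 m to 4500 m (saturated): cools by 6 × 2.7 = 16.2°C, giving -3.5°C.
From 4500 m to 3400 m (dry descent): warms by 10 × 1.1 = 11°C, giving 7.5°C.
Net change vs windward start: 7.5 − 22.7 = -15.2°C

-15.2°C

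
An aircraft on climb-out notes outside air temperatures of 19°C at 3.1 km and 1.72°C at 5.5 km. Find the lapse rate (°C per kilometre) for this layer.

7.2°C/km

Γ = −ΔT/Δz = (19 − 1.72) / (5500 − 3100) m
  = 17.28°C / 2.4 km = 7.2°C/km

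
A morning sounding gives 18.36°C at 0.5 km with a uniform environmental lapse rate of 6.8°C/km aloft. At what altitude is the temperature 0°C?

Height above start = (18.36 − 0) / 6.8 = 2.7 km
Altitude = 500 m + 2700 m = 3200 m

3.2 km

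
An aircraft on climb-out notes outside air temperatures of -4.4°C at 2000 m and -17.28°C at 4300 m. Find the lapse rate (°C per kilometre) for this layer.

5.6°C/km

Γ = −ΔT/Δz = (-4.4 − (-17.28)) / (4300 − 2000) m
  = 12.88°C / 2.3 km = 5.6°C/km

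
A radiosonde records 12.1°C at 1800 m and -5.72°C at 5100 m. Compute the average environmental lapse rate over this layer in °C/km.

Γ = −ΔT/Δz = (12.1 − (-5.72)) / (5100 − 1800) m
  = 17.82°C / 3.3 km = 5.4°C/km

5.4°C/km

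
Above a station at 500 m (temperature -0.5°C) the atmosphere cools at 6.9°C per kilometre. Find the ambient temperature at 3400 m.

-20.51°C

From 500 m to 3400 m (environmental): cools by 6.9 × 2.9 = 20.01°C, giving -20.51°C.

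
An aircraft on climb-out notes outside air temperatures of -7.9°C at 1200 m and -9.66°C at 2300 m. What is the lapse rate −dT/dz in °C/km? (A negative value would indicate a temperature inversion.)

1.6°C/km

Γ = −ΔT/Δz = (-7.9 − (-9.66)) / (2300 − 1200) m
  = 1.76°C / 1.1 km = 1.6°C/km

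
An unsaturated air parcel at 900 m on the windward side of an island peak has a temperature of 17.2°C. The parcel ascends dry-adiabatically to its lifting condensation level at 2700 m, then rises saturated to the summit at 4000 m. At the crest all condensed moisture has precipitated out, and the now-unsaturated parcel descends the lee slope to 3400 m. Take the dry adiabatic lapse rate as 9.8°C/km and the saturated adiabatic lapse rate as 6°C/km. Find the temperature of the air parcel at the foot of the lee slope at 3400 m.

900–2700 m, dry: Δz = 1.8 km ⇒ ΔT = -17.64°C; T = -0.44°C
2700–4000 m, saturated: Δz = 1.3 km ⇒ ΔT = -7.8°C; T = -8.24°C
4000–3400 m, dry descent: Δz = 0.6 km ⇒ ΔT = +5.88°C; T = -2.36°C

-2.36°C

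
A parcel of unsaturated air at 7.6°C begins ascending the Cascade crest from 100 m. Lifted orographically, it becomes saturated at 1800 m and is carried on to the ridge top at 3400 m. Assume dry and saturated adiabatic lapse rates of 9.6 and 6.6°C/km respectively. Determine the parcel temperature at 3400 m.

-19.28°C

Dry to 1800 m: -9.6 × 1.7 km = -16.32°C, so T = -8.72°C.
Saturated to 3400 m: -6.6 × 1.6 km = -10.56°C, so T = -19.28°C.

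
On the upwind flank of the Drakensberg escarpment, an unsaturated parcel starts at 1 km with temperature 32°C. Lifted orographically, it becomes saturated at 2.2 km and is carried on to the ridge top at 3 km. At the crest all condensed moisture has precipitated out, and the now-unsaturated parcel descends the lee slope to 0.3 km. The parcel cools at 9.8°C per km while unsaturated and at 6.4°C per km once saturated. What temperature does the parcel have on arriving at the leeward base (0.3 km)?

41.58°C

1000–2200 m, dry: Δz = 1.2 km ⇒ ΔT = -11.76°C; T = 20.24°C
2200–3000 m, saturated: Δz = 0.8 km ⇒ ΔT = -5.12°C; T = 15.12°C
3000–300 m, dry descent: Δz = 2.7 km ⇒ ΔT = +26.46°C; T = 41.58°C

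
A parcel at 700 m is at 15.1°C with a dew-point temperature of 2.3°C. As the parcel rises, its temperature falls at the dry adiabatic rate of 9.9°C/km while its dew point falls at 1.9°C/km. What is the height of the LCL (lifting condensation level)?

2300 m

T and T_d converge at 9.9 − 1.9 = 8°C per km
Height above start = (15.1 − 2.3) / 8 = 1.6 km
LCL altitude = 700 m + 1600 m = 2300 m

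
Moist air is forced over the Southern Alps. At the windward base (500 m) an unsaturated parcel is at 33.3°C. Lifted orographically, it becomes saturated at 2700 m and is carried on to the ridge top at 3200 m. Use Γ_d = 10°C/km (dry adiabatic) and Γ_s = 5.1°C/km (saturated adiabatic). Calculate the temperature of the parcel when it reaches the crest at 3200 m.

From 500 m to 2700 m (dry): cools by 10 × 2.2 = 22°C, giving 11.3°C.
From 2700 m to 3200 m (saturated): cools by 5.1 × 0.5 = 2.55°C, giving 8.75°C.

8.75°C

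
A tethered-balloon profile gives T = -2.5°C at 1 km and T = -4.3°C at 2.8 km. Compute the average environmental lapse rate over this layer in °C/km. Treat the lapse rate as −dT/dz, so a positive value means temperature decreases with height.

1°C/km

Γ = −ΔT/Δz = (-2.5 − (-4.3)) / (2800 − 1000) m
  = 1.8°C / 1.8 km = 1°C/km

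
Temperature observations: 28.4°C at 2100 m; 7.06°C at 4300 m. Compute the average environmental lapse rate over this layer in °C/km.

Γ = −ΔT/Δz = (28.4 − 7.06) / (4300 − 2100) m
  = 21.34°C / 2.2 km = 9.7°C/km

9.7°C/km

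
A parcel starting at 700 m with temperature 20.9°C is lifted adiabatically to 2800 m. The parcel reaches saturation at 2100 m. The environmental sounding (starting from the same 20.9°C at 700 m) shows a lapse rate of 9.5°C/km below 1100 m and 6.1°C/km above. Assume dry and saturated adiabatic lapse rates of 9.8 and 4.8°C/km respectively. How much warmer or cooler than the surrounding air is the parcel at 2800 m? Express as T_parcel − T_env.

-2.91°C (parcel cooler than environment)

Parcel:
  From 700 m to 2100 m (dry): cools by 9.8 × 1.4 = 13.72°C, giving 7.18°C.
  From 2100 m to 2800 m (saturated): cools by 4.8 × 0.7 = 3.36°C, giving 3.82°C.
Environment:
  From 700 m to 1100 m (environment, lower layer): cools by 9.5 × 0.4 = 3.8°C, giving 17.1°C.
  From 1100 m to 2800 m (environment, upper layer): cools by 6.1 × 1.7 = 10.37°C, giving 6.73°C.
T_parcel − T_env = 3.82 − 6.73 = -2.91°C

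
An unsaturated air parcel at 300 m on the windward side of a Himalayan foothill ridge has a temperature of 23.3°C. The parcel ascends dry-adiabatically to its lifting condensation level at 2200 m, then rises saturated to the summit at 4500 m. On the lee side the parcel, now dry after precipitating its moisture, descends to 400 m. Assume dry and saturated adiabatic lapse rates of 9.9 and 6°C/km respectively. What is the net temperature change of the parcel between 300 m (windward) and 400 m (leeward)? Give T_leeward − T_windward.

+7.98°C

Dry to 2200 m: -9.9 × 1.9 km = -18.81°C, so T = 4.49°C.
Saturated to 4500 m: -6 × 2.3 km = -13.8°C, so T = -9.31°C.
Dry descent to 400 m: +9.9 × 4.1 km = +40.59°C, so T = 31.28°C.
Net change vs windward start: 31.28 − 23.3 = +7.98°C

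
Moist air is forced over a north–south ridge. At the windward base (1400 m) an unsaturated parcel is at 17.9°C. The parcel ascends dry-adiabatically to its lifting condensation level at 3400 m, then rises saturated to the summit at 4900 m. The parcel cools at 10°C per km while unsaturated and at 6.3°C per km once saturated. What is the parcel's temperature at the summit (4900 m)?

1400–3400 m, dry: Δz = 2 km ⇒ ΔT = -20°C; T = -2.1°C
3400–4900 m, saturated: Δz = 1.5 km ⇒ ΔT = -9.45°C; T = -11.55°C

-11.55°C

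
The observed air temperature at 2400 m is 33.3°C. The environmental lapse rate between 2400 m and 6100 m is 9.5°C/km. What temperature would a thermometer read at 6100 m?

-1.85°C

2400 → 6100 m (environmental, 9.5°C/km): ΔT = -9.5 × 3.7 = -35.15°C → T = -1.85°C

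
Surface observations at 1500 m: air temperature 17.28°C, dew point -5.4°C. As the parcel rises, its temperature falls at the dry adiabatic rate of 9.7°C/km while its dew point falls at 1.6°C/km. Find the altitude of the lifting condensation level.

T and T_d converge at 9.7 − 1.6 = 8.1°C per km
Height above start = (17.28 − (-5.4)) / 8.1 = 2.8 km
LCL altitude = 1500 m + 2800 m = 4300 m

4300 m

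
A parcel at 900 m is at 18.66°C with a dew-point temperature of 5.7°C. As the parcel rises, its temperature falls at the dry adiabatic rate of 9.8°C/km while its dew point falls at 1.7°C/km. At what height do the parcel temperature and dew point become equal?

T and T_d converge at 9.8 − 1.7 = 8.1°C per km
Height above start = (18.66 − 5.7) / 8.1 = 1.6 km
LCL altitude = 900 m + 1600 m = 2500 m

2500 m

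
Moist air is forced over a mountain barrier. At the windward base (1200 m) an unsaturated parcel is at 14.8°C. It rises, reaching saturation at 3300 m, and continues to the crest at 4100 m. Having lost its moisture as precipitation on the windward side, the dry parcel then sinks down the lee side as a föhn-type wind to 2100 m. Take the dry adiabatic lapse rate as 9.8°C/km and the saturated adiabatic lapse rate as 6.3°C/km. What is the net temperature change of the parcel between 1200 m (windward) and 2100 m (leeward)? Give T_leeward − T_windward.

-6.02°C

From 1200 m to 3300 m (dry): cools by 9.8 × 2.1 = 20.58°C, giving -5.78°C.
From 3300 m to 4100 m (saturated): cools by 6.3 × 0.8 = 5.04°C, giving -10.82°C.
From 4100 m to 2100 m (dry descent): warms by 9.8 × 2 = 19.6°C, giving 8.78°C.
Net change vs windward start: 8.78 − 14.8 = -6.02°C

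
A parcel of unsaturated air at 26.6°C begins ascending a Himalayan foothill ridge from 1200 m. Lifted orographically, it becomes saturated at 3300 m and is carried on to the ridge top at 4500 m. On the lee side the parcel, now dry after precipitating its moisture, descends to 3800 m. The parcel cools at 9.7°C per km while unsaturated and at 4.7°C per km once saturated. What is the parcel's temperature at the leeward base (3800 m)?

1200 → 3300 m (dry, 9.7°C/km): ΔT = -9.7 × 2.1 = -20.37°C → T = 6.23°C
3300 → 4500 m (saturated, 4.7°C/km): ΔT = -4.7 × 1.2 = -5.64°C → T = 0.59°C
4500 → 3800 m (dry descent, 9.7°C/km): ΔT = +9.7 × 0.7 = +6.79°C → T = 7.38°C

7.38°C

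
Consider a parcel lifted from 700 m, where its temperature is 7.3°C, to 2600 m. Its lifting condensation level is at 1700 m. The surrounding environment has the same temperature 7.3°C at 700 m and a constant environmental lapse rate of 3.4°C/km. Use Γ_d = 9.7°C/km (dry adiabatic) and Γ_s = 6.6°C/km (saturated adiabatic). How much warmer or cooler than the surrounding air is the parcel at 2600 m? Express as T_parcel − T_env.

Parcel:
  Dry to 1700 m: -9.7 × 1 km = -9.7°C, so T = -2.4°C.
  Saturated to 2600 m: -6.6 × 0.9 km = -5.94°C, so T = -8.34°C.
Environment:
  Environment to 2600 m: -3.4 × 1.9 km = -6.46°C, so T = 0.84°C.
T_parcel − T_env = -8.34 − 0.84 = -9.18°C

-9.18°C (parcel cooler than environment)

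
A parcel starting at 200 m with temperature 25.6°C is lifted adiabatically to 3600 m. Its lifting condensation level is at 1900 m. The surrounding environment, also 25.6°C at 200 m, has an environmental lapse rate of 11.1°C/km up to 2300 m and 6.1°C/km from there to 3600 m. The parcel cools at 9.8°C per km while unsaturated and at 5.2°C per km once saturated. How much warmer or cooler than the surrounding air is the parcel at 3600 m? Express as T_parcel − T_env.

+5.74°C (parcel warmer than environment)

Parcel:
  Dry to 1900 m: -9.8 × 1.7 km = -16.66°C, so T = 8.94°C.
  Saturated to 3600 m: -5.2 × 1.7 km = -8.84°C, so T = 0.1°C.
Environment:
  Environment, lower layer to 2300 m: -11.1 × 2.1 km = -23.31°C, so T = 2.29°C.
  Environment, upper layer to 3600 m: -6.1 × 1.3 km = -7.93°C, so T = -5.64°C.
T_parcel − T_env = 0.1 − (-5.64) = +5.74°C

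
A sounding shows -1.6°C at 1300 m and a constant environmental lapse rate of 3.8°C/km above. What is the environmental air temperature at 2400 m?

1300–2400 m, environmental: Δz = 1.1 km ⇒ ΔT = -4.18°C; T = -5.78°C

-5.78°C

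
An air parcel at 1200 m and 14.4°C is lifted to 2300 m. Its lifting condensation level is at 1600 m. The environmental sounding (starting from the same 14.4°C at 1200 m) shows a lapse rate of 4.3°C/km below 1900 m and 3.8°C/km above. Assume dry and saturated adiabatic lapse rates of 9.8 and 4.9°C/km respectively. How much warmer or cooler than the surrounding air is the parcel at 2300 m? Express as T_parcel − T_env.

Parcel:
  1200–1600 m, dry: Δz = 0.4 km ⇒ ΔT = -3.92°C; T = 10.48°C
  1600–2300 m, saturated: Δz = 0.7 km ⇒ ΔT = -3.43°C; T = 7.05°C
Environment:
  1200–1900 m, environment, lower layer: Δz = 0.7 km ⇒ ΔT = -3.01°C; T = 11.39°C
  1900–2300 m, environment, upper layer: Δz = 0.4 km ⇒ ΔT = -1.52°C; T = 9.87°C
T_parcel − T_env = 7.05 − 9.87 = -2.82°C

-2.82°C (parcel cooler than environment)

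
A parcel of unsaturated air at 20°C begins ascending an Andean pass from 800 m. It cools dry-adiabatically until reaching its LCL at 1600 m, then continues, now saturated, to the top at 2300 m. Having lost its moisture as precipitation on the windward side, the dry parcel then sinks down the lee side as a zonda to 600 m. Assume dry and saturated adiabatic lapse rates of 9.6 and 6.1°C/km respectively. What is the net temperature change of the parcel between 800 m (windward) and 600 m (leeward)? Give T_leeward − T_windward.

+4.37°C

From 800 m to 1600 m (dry): cools by 9.6 × 0.8 = 7.68°C, giving 12.32°C.
From 1600 m to 2300 m (saturated): cools by 6.1 × 0.7 = 4.27°C, giving 8.05°C.
From 2300 m to 600 m (dry descent): warms by 9.6 × 1.7 = 16.32°C, giving 24.37°C.
Net change vs windward start: 24.37 − 20 = +4.37°C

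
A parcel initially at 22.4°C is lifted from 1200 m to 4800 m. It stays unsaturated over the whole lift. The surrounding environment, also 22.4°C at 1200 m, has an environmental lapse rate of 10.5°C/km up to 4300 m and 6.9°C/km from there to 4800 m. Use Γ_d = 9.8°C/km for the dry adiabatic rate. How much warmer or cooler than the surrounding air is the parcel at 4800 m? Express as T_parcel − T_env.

+0.72°C (parcel warmer than environment)

Parcel:
  From 1200 m to 4800 m (dry): cools by 9.8 × 3.6 = 35.28°C, giving -12.88°C.
Environment:
  From 1200 m to 4300 m (environment, lower layer): cools by 10.5 × 3.1 = 32.55°C, giving -10.15°C.
  From 4300 m to 4800 m (environment, upper layer): cools by 6.9 × 0.5 = 3.45°C, giving -13.6°C.
T_parcel − T_env = -12.88 − (-13.6) = +0.72°C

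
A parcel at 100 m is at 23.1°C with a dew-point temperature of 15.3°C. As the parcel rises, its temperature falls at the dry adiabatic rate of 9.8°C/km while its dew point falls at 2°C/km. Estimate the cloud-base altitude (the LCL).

1100 m

T and T_d converge at 9.8 − 2 = 7.8°C per km
Height above start = (23.1 − 15.3) / 7.8 = 1 km
LCL altitude = 100 m + 1000 m = 1100 m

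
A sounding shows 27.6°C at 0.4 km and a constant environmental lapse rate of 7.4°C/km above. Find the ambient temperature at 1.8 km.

From 400 m to 1800 m (environmental): cools by 7.4 × 1.4 = 10.36°C, giving 17.24°C.

17.24°C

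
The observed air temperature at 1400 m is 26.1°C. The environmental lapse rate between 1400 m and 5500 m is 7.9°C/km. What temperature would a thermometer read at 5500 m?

-6.29°C

1400–5500 m, environmental: Δz = 4.1 km ⇒ ΔT = -32.39°C; T = -6.29°C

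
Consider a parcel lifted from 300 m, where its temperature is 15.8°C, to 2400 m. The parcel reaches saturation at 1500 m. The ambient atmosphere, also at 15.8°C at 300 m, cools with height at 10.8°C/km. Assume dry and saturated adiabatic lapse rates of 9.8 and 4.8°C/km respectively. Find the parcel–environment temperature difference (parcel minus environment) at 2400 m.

Parcel:
  From 300 m to 1500 m (dry): cools by 9.8 × 1.2 = 11.76°C, giving 4.04°C.
  From 1500 m to 2400 m (saturated): cools by 4.8 × 0.9 = 4.32°C, giving -0.28°C.
Environment:
  From 300 m to 2400 m (environment): cools by 10.8 × 2.1 = 22.68°C, giving -6.88°C.
T_parcel − T_env = -0.28 − (-6.88) = +6.6°C

+6.6°C (parcel warmer than environment)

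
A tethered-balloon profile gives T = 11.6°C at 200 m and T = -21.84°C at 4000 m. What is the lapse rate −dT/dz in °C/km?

8.8°C/km

Γ = −ΔT/Δz = (11.6 − (-21.84)) / (4000 − 200) m
  = 33.44°C / 3.8 km = 8.8°C/km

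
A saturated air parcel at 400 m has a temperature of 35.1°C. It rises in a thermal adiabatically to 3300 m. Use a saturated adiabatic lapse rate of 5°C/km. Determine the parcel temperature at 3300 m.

From 400 m to 3300 m (saturated adiabatic): cools by 5 × 2.9 = 14.5°C, giving 20.6°C.

20.6°C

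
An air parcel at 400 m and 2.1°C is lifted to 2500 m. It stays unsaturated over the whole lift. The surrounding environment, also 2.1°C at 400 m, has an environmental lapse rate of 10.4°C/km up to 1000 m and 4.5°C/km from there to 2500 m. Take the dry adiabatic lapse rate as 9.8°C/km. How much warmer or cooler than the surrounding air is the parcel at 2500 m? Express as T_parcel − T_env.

Parcel:
  Dry to 2500 m: -9.8 × 2.1 km = -20.58°C, so T = -18.48°C.
Environment:
  Environment, lower layer to 1000 m: -10.4 × 0.6 km = -6.24°C, so T = -4.14°C.
  Environment, upper layer to 2500 m: -4.5 × 1.5 km = -6.75°C, so T = -10.89°C.
T_parcel − T_env = -18.48 − (-10.89) = -7.59°C

-7.59°C (parcel cooler than environment)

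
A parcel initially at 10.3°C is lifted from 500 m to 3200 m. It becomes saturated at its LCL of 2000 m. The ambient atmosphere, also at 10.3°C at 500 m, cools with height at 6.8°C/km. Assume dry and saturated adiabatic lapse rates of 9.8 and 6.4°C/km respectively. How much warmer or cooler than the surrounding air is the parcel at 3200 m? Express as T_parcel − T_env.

-4.02°C (parcel cooler than environment)

Parcel:
  Dry to 2000 m: -9.8 × 1.5 km = -14.7°C, so T = -4.4°C.
  Saturated to 3200 m: -6.4 × 1.2 km = -7.68°C, so T = -12.08°C.
Environment:
  Environment to 3200 m: -6.8 × 2.7 km = -18.36°C, so T = -8.06°C.
T_parcel − T_env = -12.08 − (-8.06) = -4.02°C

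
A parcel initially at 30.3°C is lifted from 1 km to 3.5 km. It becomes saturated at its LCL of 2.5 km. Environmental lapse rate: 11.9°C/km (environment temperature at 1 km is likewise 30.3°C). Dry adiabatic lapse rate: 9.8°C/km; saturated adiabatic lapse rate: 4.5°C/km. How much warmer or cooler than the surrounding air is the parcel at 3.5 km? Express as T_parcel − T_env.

Parcel:
  Dry to 2500 m: -9.8 × 1.5 km = -14.7°C, so T = 15.6°C.
  Saturated to 3500 m: -4.5 × 1 km = -4.5°C, so T = 11.1°C.
Environment:
  Environment to 3500 m: -11.9 × 2.5 km = -29.75°C, so T = 0.55°C.
T_parcel − T_env = 11.1 − 0.55 = +10.55°C

+10.55°C (parcel warmer than environment)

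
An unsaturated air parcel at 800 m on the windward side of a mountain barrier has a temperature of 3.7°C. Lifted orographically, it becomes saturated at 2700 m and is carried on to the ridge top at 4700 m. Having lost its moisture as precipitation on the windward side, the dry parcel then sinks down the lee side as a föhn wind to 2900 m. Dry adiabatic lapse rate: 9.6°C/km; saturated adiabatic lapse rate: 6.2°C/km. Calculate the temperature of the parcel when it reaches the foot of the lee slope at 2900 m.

-9.66°C

800 → 2700 m (dry, 9.6°C/km): ΔT = -9.6 × 1.9 = -18.24°C → T = -14.54°C
2700 → 4700 m (saturated, 6.2°C/km): ΔT = -6.2 × 2 = -12.4°C → T = -26.94°C
4700 → 2900 m (dry descent, 9.6°C/km): ΔT = +9.6 × 1.8 = +17.28°C → T = -9.66°C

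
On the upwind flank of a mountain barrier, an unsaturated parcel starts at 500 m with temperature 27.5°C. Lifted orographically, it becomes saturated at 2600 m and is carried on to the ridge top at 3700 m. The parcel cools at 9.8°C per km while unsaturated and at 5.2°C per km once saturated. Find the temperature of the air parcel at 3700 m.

1.2°C

Dry to 2600 m: -9.8 × 2.1 km = -20.58°C, so T = 6.92°C.
Saturated to 3700 m: -5.2 × 1.1 km = -5.72°C, so T = 1.2°C.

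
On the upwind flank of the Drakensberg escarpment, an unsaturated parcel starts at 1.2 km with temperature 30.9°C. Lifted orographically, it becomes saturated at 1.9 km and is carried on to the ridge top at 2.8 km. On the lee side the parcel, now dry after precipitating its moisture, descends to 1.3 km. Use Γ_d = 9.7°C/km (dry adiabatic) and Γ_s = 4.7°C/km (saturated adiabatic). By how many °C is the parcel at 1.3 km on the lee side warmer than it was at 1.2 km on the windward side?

+3.53°C

Dry to 1900 m: -9.7 × 0.7 km = -6.79°C, so T = 24.11°C.
Saturated to 2800 m: -4.7 × 0.9 km = -4.23°C, so T = 19.88°C.
Dry descent to 1300 m: +9.7 × 1.5 km = +14.55°C, so T = 34.43°C.
Net change vs windward start: 34.43 − 30.9 = +3.53°C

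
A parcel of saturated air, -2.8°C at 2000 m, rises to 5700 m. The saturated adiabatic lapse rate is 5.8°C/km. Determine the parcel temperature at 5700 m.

-24.26°C

Saturated adiabatic to 5700 m: -5.8 × 3.7 km = -21.46°C, so T = -24.26°C.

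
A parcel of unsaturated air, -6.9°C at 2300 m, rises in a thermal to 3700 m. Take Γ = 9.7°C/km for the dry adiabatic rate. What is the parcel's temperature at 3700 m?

From 2300 m to 3700 m (dry adiabatic): cools by 9.7 × 1.4 = 13.58°C, giving -20.48°C.

-20.48°C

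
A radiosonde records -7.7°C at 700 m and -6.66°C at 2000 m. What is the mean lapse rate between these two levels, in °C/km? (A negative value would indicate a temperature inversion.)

-0.8°C/km

Γ = −ΔT/Δz = (-7.7 − (-6.66)) / (2000 − 700) m
  = -1.04°C / 1.3 km = -0.8°C/km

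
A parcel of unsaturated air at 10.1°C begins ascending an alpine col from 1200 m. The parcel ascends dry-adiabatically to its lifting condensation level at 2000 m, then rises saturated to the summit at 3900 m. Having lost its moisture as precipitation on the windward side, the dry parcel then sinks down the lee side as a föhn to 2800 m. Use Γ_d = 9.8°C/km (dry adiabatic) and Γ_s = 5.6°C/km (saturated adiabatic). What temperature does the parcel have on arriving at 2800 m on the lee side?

2.4°C

1200 → 2000 m (dry, 9.8°C/km): ΔT = -9.8 × 0.8 = -7.84°C → T = 2.26°C
2000 → 3900 m (saturated, 5.6°C/km): ΔT = -5.6 × 1.9 = -10.64°C → T = -8.38°C
3900 → 2800 m (dry descent, 9.8°C/km): ΔT = +9.8 × 1.1 = +10.78°C → T = 2.4°C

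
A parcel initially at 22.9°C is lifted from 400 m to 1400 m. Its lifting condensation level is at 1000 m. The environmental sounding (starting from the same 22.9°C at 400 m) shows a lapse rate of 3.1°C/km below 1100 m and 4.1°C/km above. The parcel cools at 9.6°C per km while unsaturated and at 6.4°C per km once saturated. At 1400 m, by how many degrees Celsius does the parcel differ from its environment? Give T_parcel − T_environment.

Parcel:
  400–1000 m, dry: Δz = 0.6 km ⇒ ΔT = -5.76°C; T = 17.14°C
  1000–1400 m, saturated: Δz = 0.4 km ⇒ ΔT = -2.56°C; T = 14.58°C
Environment:
  400–1100 m, environment, lower layer: Δz = 0.7 km ⇒ ΔT = -2.17°C; T = 20.73°C
  1100–1400 m, environment, upper layer: Δz = 0.3 km ⇒ ΔT = -1.23°C; T = 19.5°C
T_parcel − T_env = 14.58 − 19.5 = -4.92°C

-4.92°C (parcel cooler than environment)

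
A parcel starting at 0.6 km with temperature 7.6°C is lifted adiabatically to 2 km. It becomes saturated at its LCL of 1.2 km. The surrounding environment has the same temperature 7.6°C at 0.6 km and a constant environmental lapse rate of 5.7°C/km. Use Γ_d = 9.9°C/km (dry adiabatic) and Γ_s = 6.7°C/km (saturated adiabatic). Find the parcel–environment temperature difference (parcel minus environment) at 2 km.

-3.32°C (parcel cooler than environment)

Parcel:
  Dry to 1200 m: -9.9 × 0.6 km = -5.94°C, so T = 1.66°C.
  Saturated to 2000 m: -6.7 × 0.8 km = -5.36°C, so T = -3.7°C.
Environment:
  Environment to 2000 m: -5.7 × 1.4 km = -7.98°C, so T = -0.38°C.
T_parcel − T_env = -3.7 − (-0.38) = -3.32°C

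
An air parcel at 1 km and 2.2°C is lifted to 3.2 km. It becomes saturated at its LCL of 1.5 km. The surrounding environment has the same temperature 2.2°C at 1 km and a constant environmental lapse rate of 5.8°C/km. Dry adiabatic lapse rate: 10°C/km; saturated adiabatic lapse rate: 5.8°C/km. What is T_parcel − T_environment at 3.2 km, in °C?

Parcel:
  1000–1500 m, dry: Δz = 0.5 km ⇒ ΔT = -5°C; T = -2.8°C
  1500–3200 m, saturated: Δz = 1.7 km ⇒ ΔT = -9.86°C; T = -12.66°C
Environment:
  1000–3200 m, environment: Δz = 2.2 km ⇒ ΔT = -12.76°C; T = -10.56°C
T_parcel − T_env = -12.66 − (-10.56) = -2.1°C

-2.1°C (parcel cooler than environment)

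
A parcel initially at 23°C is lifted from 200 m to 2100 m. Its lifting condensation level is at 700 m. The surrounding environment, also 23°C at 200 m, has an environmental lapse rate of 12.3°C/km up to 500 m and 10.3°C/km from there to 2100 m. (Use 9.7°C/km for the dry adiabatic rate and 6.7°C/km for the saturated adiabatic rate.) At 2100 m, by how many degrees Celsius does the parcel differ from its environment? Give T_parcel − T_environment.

+5.94°C (parcel warmer than environment)

Parcel:
  From 200 m to 700 m (dry): cools by 9.7 × 0.5 = 4.85°C, giving 18.15°C.
  From 700 m to 2100 m (saturated): cools by 6.7 × 1.4 = 9.38°C, giving 8.77°C.
Environment:
  From 200 m to 500 m (environment, lower layer): cools by 12.3 × 0.3 = 3.69°C, giving 19.31°C.
  From 500 m to 2100 m (environment, upper layer): cools by 10.3 × 1.6 = 16.48°C, giving 2.83°C.
T_parcel − T_env = 8.77 − 2.83 = +5.94°C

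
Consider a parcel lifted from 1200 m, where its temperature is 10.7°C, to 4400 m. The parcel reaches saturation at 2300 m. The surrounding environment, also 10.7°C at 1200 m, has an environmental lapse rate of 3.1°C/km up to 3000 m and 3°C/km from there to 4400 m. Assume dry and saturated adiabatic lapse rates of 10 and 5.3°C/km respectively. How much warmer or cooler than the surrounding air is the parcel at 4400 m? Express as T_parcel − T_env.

-12.35°C (parcel cooler than environment)

Parcel:
  1200 → 2300 m (dry, 10°C/km): ΔT = -10 × 1.1 = -11°C → T = -0.3°C
  2300 → 4400 m (saturated, 5.3°C/km): ΔT = -5.3 × 2.1 = -11.13°C → T = -11.43°C
Environment:
  1200 → 3000 m (environment, lower layer, 3.1°C/km): ΔT = -3.1 × 1.8 = -5.58°C → T = 5.12°C
  3000 → 4400 m (environment, upper layer, 3°C/km): ΔT = -3 × 1.4 = -4.2°C → T = 0.92°C
T_parcel − T_env = -11.43 − 0.92 = -12.35°C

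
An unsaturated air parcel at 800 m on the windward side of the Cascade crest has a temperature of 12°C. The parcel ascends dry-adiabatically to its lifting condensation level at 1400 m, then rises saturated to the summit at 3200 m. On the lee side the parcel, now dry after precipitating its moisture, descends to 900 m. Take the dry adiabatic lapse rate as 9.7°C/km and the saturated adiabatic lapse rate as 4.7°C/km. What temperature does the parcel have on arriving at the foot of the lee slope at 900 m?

800–1400 m, dry: Δz = 0.6 km ⇒ ΔT = -5.82°C; T = 6.18°C
1400–3200 m, saturated: Δz = 1.8 km ⇒ ΔT = -8.46°C; T = -2.28°C
3200–900 m, dry descent: Δz = 2.3 km ⇒ ΔT = +22.31°C; T = 20.03°C

20.03°C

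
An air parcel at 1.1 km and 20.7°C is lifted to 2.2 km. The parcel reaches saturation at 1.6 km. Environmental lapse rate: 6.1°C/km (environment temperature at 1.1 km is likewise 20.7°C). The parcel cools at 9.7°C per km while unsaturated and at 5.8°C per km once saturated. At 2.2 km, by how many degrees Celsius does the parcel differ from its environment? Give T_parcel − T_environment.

Parcel:
  Dry to 1600 m: -9.7 × 0.5 km = -4.85°C, so T = 15.85°C.
  Saturated to 2200 m: -5.8 × 0.6 km = -3.48°C, so T = 12.37°C.
Environment:
  Environment to 2200 m: -6.1 × 1.1 km = -6.71°C, so T = 13.99°C.
T_parcel − T_env = 12.37 − 13.99 = -1.62°C

-1.62°C (parcel cooler than environment)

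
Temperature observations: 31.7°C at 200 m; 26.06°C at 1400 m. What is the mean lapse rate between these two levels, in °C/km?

Γ = −ΔT/Δz = (31.7 − 26.06) / (1400 − 200) m
  = 5.64°C / 1.2 km = 4.7°C/km

4.7°C/km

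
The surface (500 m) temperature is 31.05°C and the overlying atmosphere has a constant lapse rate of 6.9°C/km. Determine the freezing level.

5000 m

Height above start = (31.05 − 0) / 6.9 = 4.5 km
Altitude = 500 m + 4500 m = 5000 m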